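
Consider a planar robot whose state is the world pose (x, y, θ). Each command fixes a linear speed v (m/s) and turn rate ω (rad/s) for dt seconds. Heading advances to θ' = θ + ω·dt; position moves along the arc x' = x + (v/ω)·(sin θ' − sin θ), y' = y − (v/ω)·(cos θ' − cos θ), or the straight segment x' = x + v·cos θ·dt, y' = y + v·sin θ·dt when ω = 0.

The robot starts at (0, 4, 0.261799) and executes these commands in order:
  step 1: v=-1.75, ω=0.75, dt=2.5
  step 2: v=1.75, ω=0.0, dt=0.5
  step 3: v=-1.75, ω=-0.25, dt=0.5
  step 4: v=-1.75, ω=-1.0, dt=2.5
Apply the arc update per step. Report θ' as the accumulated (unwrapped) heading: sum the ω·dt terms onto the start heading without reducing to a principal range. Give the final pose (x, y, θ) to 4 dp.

(-3.8162, -1.8250, -0.4882)

step 1: θ'=2.1368 (R=-2.3333) → pose (-1.3655, 0.4949, 2.1368)
step 2: θ'=2.1368 (straight) → pose (-1.8348, 1.2334, 2.1368)
step 3: θ'=2.0118 (R=7.0000) → pose (-1.4129, 0.4675, 2.0118)
step 4: θ'=-0.4882 (R=1.7500) → pose (-3.8162, -1.8250, -0.4882)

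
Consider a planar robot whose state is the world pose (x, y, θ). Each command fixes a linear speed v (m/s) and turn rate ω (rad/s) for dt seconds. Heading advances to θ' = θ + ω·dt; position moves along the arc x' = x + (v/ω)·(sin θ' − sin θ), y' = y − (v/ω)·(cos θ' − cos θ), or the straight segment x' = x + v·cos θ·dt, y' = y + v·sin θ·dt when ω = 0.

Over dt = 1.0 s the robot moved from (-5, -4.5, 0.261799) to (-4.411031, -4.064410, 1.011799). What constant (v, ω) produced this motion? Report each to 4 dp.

Δθ = 1.011799 − 0.261799 = 0.750000
ω = Δθ/dt = 0.750000/1.0 = 0.7500
R = Δx/(sin θ' − sin θ) = 1.0000
v = R·ω = 1.0000·0.7500 = 0.7500

v = 0.7500, ω = 0.7500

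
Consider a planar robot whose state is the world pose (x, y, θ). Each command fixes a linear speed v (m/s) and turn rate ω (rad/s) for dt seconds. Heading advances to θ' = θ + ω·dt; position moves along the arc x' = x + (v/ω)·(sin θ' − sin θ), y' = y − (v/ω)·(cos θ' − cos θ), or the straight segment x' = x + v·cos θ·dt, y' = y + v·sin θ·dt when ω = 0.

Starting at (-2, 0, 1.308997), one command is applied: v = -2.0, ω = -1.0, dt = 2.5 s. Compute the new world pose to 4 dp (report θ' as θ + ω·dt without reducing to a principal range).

θ' = 1.3090 + -1.0·2.5 = -1.1910
R = v/ω = -2.0/-1.0 = 2.0000
x' = -2 + 2.0000·(sin -1.1910 − sin 1.3090) = -5.7893
y' = 0 − 2.0000·(cos -1.1910 − cos 1.3090) = -0.2238

(-5.7893, -0.2238, -1.1910)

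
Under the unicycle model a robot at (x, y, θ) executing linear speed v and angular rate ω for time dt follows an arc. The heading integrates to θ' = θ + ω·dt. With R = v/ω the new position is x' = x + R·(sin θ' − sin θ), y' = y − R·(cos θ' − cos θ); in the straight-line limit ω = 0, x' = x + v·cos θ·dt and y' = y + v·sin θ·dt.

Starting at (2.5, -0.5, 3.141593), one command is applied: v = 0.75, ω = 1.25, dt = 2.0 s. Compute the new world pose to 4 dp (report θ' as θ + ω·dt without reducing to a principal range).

(2.1409, -1.5807, 5.6416)

θ' = 3.1416 + 1.25·2.0 = 5.6416
R = v/ω = 0.75/1.25 = 0.6000
x' = 2.5 + 0.6000·(sin 5.6416 − sin 3.1416) = 2.1409
y' = -0.5 − 0.6000·(cos 5.6416 − cos 3.1416) = -1.5807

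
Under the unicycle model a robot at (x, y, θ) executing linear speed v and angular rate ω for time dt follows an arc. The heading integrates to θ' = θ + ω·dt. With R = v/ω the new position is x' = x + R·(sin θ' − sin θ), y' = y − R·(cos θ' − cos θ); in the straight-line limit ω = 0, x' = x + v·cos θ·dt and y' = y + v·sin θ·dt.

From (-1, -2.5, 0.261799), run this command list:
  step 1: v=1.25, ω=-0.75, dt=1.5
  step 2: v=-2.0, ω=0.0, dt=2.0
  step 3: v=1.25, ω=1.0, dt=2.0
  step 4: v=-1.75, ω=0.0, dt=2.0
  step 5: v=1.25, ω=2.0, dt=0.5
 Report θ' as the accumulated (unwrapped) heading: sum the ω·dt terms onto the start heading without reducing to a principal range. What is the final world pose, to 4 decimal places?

step 1: θ'=-0.8632 (R=-1.6667) → pose (0.6979, -3.0265, -0.8632)
step 2: θ'=-0.8632 (straight) → pose (-1.9021, 0.0132, -0.8632)
step 3: θ'=1.1368 (R=1.2500) → pose (0.1819, 0.3001, 1.1368)
step 4: θ'=1.1368 (straight) → pose (-1.2899, -2.8755, 1.1368)
step 5: θ'=2.1368 (R=0.6250) → pose (-1.3294, -2.2775, 2.1368)

(-1.3294, -2.2775, 2.1368)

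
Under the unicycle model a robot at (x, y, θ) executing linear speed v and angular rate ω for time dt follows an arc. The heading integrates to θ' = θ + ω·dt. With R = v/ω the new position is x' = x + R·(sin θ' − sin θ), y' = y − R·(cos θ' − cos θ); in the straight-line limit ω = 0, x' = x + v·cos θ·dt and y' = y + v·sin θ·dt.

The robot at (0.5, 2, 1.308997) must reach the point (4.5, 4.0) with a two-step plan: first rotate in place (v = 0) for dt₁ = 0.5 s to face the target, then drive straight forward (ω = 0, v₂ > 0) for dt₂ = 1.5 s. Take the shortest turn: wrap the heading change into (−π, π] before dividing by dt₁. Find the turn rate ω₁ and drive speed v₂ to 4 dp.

heading to target = atan2(4−2, 4.5−0.5) = 0.4636
Δθ = wrap(0.4636 − 1.3090) = -0.8453; ω₁ = Δθ/dt₁ = -1.6907
distance = √((4.5−0.5)² + (4−2)²) = 4.4721; v₂ = distance/dt₂ = 2.9814

ω₁ = -1.6907, v₂ = 2.9814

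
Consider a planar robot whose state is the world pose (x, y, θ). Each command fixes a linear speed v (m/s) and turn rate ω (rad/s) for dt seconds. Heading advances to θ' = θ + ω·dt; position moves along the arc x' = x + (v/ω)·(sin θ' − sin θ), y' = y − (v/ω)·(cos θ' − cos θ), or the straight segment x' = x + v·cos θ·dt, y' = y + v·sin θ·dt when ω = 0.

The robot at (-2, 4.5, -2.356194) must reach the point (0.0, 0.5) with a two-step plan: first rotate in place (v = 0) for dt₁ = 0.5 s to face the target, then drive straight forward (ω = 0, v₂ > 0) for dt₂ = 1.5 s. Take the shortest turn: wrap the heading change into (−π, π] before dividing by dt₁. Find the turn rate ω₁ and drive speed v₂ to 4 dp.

ω₁ = 2.4981, v₂ = 2.9814

heading to target = atan2(0.5−4.5, 0−-2) = -1.1071
Δθ = wrap(-1.1071 − -2.3562) = 1.2490; ω₁ = Δθ/dt₁ = 2.4981
distance = √((0−-2)² + (0.5−4.5)²) = 4.4721; v₂ = distance/dt₂ = 2.9814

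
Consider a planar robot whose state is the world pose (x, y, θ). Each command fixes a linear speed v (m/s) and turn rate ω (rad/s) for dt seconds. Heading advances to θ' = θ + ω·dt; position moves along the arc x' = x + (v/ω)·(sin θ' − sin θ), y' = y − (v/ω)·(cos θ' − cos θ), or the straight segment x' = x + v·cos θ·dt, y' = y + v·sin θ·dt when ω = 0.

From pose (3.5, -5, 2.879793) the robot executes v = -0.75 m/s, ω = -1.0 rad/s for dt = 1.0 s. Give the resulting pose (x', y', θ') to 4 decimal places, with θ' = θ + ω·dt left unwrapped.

θ' = 2.8798 + -1.0·1.0 = 1.8798
R = v/ω = -0.75/-1.0 = 0.7500
x' = 3.5 + 0.7500·(sin 1.8798 − sin 2.8798) = 4.0204
y' = -5 − 0.7500·(cos 1.8798 − cos 2.8798) = -5.4964

(4.0204, -5.4964, 1.8798)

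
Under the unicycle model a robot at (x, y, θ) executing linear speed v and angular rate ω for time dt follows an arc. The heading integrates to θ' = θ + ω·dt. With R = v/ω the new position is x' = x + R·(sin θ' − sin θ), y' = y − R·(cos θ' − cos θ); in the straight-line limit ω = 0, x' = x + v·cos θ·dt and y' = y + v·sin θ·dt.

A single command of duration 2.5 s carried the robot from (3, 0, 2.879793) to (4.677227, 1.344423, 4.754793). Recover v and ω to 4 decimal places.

Δθ = 4.754793 − 2.879793 = 1.875000
ω = Δθ/dt = 1.875000/2.5 = 0.7500
R = Δx/(sin θ' − sin θ) = -1.3333
v = R·ω = -1.3333·0.7500 = -1.0000

v = -1.0000, ω = 0.7500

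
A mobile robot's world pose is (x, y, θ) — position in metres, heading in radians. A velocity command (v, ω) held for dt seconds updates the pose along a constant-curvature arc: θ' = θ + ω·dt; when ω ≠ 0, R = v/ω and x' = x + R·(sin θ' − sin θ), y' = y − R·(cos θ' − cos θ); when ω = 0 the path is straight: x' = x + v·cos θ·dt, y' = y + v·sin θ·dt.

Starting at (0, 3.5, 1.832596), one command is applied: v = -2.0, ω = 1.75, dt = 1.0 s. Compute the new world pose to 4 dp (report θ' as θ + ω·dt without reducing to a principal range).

(1.5917, 2.7623, 3.5826)

θ' = 1.8326 + 1.75·1.0 = 3.5826
R = v/ω = -2.0/1.75 = -1.1429
x' = 0 + -1.1429·(sin 3.5826 − sin 1.8326) = 1.5917
y' = 3.5 − -1.1429·(cos 3.5826 − cos 1.8326) = 2.7623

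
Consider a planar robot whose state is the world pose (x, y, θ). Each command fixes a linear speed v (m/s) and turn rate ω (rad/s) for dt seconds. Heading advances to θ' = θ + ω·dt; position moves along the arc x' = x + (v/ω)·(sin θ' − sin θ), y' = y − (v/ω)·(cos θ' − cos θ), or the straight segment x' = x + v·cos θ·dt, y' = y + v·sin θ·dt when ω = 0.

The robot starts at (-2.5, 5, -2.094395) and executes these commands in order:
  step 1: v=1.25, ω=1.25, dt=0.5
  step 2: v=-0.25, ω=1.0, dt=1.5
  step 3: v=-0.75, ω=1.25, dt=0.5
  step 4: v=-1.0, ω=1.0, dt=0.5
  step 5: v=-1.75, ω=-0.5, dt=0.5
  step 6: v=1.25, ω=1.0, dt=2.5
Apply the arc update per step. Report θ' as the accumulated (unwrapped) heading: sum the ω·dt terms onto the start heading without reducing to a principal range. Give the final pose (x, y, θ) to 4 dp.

step 1: θ'=-1.4694 (R=1.0000) → pose (-2.6288, 4.3988, -1.4694)
step 2: θ'=0.0306 (R=-0.2500) → pose (-2.8852, 4.6233, 0.0306)
step 3: θ'=0.6556 (R=-0.6000) → pose (-3.2326, 4.4992, 0.6556)
step 4: θ'=1.1556 (R=-1.0000) → pose (-3.5380, 4.1099, 1.1556)
step 5: θ'=0.9056 (R=3.5000) → pose (-3.9869, 3.3615, 0.9056)
step 6: θ'=3.4056 (R=1.2500) → pose (-5.2966, 5.3397, 3.4056)

(-5.2966, 5.3397, 3.4056)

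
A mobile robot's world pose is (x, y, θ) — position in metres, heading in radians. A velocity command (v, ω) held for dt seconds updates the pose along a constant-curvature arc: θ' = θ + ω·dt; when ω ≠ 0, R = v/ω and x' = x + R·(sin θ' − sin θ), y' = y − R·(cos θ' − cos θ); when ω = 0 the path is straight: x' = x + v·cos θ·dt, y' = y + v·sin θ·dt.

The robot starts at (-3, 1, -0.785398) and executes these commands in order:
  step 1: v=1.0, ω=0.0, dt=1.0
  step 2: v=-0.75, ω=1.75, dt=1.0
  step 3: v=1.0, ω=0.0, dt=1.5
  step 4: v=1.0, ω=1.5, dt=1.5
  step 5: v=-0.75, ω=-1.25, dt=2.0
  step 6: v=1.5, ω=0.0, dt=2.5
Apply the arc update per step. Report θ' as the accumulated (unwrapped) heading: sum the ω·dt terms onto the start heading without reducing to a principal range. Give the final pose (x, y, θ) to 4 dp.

(0.5795, 3.9173, 0.7146)

step 1: θ'=-0.7854 (straight) → pose (-2.2929, 0.2929, -0.7854)
step 2: θ'=0.9646 (R=-0.4286) → pose (-2.9481, 0.2340, 0.9646)
step 3: θ'=0.9646 (straight) → pose (-2.0935, 1.4668, 0.9646)
step 4: θ'=3.2146 (R=0.6667) → pose (-2.6900, 2.5115, 3.2146)
step 5: θ'=0.7146 (R=0.6000) → pose (-2.2531, 1.4599, 0.7146)
step 6: θ'=0.7146 (straight) → pose (0.5795, 3.9173, 0.7146)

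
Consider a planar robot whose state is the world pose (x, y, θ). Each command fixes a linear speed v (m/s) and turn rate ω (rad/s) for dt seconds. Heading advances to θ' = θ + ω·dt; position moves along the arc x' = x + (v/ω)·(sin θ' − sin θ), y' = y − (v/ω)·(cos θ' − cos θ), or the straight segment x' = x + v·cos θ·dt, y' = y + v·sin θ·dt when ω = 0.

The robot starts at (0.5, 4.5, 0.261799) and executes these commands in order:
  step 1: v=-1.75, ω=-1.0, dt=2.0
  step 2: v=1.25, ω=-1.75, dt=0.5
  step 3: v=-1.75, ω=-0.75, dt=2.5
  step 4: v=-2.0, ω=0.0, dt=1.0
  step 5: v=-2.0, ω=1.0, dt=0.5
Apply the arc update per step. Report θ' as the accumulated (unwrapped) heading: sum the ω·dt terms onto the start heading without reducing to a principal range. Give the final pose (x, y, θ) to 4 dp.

step 1: θ'=-1.7382 (R=1.7500) → pose (-1.6785, 6.4820, -1.7382)
step 2: θ'=-2.6132 (R=-0.7143) → pose (-2.0227, 5.9841, -2.6132)
step 3: θ'=-4.4882 (R=2.3333) → pose (1.4286, 4.4877, -4.4882)
step 4: θ'=-4.4882 (straight) → pose (1.8732, 2.5378, -4.4882)
step 5: θ'=-3.9882 (R=-2.0000) → pose (2.3251, 1.6574, -3.9882)

(2.3251, 1.6574, -3.9882)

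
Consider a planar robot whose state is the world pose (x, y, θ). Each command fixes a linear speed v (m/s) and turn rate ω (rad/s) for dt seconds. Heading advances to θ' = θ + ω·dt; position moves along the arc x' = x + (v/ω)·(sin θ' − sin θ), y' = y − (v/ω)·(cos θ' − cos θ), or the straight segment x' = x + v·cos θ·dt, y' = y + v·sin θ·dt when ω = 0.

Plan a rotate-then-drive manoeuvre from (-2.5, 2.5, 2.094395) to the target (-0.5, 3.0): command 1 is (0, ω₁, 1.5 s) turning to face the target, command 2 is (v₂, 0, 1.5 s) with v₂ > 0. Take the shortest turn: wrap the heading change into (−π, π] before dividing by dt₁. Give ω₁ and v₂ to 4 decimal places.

heading to target = atan2(3−2.5, -0.5−-2.5) = 0.2450
Δθ = wrap(0.2450 − 2.0944) = -1.8494; ω₁ = Δθ/dt₁ = -1.2329
distance = √((-0.5−-2.5)² + (3−2.5)²) = 2.0616; v₂ = distance/dt₂ = 1.3744

ω₁ = -1.2329, v₂ = 1.3744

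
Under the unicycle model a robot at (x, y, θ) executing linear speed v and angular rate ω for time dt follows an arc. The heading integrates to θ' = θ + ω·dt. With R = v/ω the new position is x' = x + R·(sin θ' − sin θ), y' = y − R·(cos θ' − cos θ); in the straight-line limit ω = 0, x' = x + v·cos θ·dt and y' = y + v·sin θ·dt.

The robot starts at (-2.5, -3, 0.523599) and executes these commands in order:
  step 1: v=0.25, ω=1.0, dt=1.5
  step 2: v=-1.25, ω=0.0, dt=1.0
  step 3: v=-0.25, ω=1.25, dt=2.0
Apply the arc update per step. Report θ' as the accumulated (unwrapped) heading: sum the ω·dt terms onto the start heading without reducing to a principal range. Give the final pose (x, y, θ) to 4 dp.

(-1.4770, -3.7482, 4.5236)

step 1: θ'=2.0236 (R=0.2500) → pose (-2.4002, -2.6741, 2.0236)
step 2: θ'=2.0236 (straight) → pose (-1.8533, -3.7982, 2.0236)
step 3: θ'=4.5236 (R=-0.2000) → pose (-1.4770, -3.7482, 4.5236)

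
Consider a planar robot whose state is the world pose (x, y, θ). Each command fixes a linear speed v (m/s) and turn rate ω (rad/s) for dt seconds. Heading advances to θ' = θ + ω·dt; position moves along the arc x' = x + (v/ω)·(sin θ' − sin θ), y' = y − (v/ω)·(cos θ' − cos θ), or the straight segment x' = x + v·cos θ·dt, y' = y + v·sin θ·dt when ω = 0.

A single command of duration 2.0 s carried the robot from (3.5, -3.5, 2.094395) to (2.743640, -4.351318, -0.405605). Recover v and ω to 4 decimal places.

v = -0.7500, ω = -1.2500

Δθ = -0.405605 − 2.094395 = -2.500000
ω = Δθ/dt = -2.500000/2.0 = -1.2500
R = −Δy/(cos θ' − cos θ) = 0.6000
v = R·ω = 0.6000·-1.2500 = -0.7500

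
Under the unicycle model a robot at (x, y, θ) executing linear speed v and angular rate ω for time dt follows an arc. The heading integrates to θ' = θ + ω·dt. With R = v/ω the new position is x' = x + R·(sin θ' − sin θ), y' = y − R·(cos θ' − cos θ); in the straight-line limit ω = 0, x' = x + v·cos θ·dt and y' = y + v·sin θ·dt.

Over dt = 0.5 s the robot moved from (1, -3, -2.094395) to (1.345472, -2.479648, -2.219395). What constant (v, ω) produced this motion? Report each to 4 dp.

Δθ = -2.219395 − -2.094395 = -0.125000
ω = Δθ/dt = -0.125000/0.5 = -0.2500
R = −Δy/(cos θ' − cos θ) = 5.0000
v = R·ω = 5.0000·-0.2500 = -1.2500

v = -1.2500, ω = -0.2500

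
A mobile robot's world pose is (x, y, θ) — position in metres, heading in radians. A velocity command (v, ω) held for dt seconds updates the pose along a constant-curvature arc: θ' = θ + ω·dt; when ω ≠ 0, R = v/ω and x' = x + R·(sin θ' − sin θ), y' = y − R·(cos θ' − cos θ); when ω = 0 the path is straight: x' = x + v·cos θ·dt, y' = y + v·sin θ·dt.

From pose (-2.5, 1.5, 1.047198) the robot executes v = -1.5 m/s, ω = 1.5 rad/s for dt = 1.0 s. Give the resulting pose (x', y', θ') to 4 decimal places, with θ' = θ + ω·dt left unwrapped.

(-2.1940, 0.1715, 2.5472)

θ' = 1.0472 + 1.5·1.0 = 2.5472
R = v/ω = -1.5/1.5 = -1.0000
x' = -2.5 + -1.0000·(sin 2.5472 − sin 1.0472) = -2.1940
y' = 1.5 − -1.0000·(cos 2.5472 − cos 1.0472) = 0.1715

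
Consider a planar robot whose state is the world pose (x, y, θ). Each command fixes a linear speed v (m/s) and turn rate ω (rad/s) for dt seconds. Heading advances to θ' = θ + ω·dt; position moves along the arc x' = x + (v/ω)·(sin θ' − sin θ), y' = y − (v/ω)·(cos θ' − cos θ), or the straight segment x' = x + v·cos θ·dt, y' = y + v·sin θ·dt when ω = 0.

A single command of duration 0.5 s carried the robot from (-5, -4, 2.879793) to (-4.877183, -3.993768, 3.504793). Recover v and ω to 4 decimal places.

Δθ = 3.504793 − 2.879793 = 0.625000
ω = Δθ/dt = 0.625000/0.5 = 1.2500
R = Δx/(sin θ' − sin θ) = -0.2000
v = R·ω = -0.2000·1.2500 = -0.2500

v = -0.2500, ω = 1.2500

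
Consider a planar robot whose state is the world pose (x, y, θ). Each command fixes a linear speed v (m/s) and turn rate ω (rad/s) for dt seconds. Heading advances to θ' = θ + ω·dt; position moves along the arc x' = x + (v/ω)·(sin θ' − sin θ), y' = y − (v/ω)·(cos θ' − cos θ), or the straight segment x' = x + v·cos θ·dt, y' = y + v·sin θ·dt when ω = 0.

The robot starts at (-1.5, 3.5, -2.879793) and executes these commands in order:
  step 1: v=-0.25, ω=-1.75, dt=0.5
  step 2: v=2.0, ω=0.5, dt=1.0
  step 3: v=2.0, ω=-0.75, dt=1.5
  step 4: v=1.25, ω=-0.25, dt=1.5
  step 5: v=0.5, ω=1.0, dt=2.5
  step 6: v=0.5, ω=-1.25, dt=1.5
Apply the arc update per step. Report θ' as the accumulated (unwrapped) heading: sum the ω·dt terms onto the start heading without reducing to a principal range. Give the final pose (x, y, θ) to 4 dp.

(-7.2509, 8.1752, -4.1298)

step 1: θ'=-3.7548 (R=0.1429) → pose (-1.3808, 3.4788, -3.7548)
step 2: θ'=-3.2548 (R=4.0000) → pose (-3.2309, 4.1820, -3.2548)
step 3: θ'=-4.3798 (R=-2.6667) → pose (-5.4502, 5.9609, -4.3798)
step 4: θ'=-4.7548 (R=-5.0000) → pose (-5.7197, 7.8054, -4.7548)
step 5: θ'=-2.2548 (R=0.5000) → pose (-6.6068, 8.1425, -2.2548)
step 6: θ'=-4.1298 (R=-0.4000) → pose (-7.2509, 8.1752, -4.1298)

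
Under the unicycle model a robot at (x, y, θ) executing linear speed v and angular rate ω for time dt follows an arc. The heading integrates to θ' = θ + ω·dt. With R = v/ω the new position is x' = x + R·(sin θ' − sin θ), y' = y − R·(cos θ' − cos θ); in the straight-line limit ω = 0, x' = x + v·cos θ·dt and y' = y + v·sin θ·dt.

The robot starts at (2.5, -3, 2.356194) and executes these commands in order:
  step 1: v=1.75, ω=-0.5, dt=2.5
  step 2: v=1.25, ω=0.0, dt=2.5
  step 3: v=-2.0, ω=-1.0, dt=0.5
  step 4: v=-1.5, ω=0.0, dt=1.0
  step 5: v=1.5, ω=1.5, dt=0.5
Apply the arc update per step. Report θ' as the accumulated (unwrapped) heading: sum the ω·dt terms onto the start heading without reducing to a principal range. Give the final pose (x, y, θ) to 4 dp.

step 1: θ'=1.1062 (R=-3.5000) → pose (1.8459, 1.0431, 1.1062)
step 2: θ'=1.1062 (straight) → pose (3.2461, 3.8369, 1.1062)
step 3: θ'=0.6062 (R=2.0000) → pose (2.5976, 3.0893, 0.6062)
step 4: θ'=0.6062 (straight) → pose (1.3648, 2.2347, 0.6062)
step 5: θ'=1.3562 (R=1.0000) → pose (1.7722, 2.8436, 1.3562)

(1.7722, 2.8436, 1.3562)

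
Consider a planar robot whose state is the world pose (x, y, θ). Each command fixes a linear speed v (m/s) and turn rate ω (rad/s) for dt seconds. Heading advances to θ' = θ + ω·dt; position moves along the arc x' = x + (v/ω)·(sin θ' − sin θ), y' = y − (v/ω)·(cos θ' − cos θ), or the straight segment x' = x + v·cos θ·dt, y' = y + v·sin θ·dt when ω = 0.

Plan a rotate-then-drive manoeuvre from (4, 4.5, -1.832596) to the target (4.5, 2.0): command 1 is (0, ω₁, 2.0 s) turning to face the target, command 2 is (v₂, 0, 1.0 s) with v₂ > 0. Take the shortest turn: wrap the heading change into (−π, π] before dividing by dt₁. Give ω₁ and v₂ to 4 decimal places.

heading to target = atan2(2−4.5, 4.5−4) = -1.3734
Δθ = wrap(-1.3734 − -1.8326) = 0.4592; ω₁ = Δθ/dt₁ = 0.2296
distance = √((4.5−4)² + (2−4.5)²) = 2.5495; v₂ = distance/dt₂ = 2.5495

ω₁ = 0.2296, v₂ = 2.5495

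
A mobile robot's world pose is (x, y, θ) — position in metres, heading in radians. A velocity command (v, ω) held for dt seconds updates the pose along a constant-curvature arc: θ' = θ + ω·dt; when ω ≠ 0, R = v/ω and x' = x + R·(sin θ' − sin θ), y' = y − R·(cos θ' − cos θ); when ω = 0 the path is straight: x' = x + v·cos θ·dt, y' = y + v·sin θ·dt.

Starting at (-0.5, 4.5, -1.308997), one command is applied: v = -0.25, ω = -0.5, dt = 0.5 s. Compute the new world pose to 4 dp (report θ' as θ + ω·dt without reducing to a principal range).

(-0.5170, 4.6235, -1.5590)

θ' = -1.3090 + -0.5·0.5 = -1.5590
R = v/ω = -0.25/-0.5 = 0.5000
x' = -0.5 + 0.5000·(sin -1.5590 − sin -1.3090) = -0.5170
y' = 4.5 − 0.5000·(cos -1.5590 − cos -1.3090) = 4.6235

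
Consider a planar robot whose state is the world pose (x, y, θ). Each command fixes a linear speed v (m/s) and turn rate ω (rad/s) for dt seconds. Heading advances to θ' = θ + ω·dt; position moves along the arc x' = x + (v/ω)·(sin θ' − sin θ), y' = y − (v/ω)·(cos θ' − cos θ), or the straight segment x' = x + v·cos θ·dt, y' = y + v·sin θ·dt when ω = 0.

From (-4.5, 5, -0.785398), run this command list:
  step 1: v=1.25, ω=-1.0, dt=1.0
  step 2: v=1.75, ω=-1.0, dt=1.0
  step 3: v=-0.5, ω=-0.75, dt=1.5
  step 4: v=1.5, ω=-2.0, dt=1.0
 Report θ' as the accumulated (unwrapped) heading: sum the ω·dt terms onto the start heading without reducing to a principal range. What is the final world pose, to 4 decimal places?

(-4.3179, 3.6743, -5.9104)

step 1: θ'=-1.7854 (R=-1.2500) → pose (-4.1626, 3.8499, -1.7854)
step 2: θ'=-2.7854 (R=-1.7500) → pose (-5.2622, 2.5824, -2.7854)
step 3: θ'=-3.9104 (R=0.6667) → pose (-4.5662, 2.4368, -3.9104)
step 4: θ'=-5.9104 (R=-0.7500) → pose (-4.3179, 3.6743, -5.9104)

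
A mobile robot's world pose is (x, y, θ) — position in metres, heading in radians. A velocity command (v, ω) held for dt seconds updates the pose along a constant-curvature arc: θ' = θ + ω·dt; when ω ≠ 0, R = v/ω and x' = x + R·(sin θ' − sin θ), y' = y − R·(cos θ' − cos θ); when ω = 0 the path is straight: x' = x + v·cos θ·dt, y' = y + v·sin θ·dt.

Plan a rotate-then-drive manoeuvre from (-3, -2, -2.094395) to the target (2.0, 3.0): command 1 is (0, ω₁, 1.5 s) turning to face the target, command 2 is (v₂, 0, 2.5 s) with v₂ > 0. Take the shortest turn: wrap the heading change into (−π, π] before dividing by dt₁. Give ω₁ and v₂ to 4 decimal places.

heading to target = atan2(3−-2, 2−-3) = 0.7854
Δθ = wrap(0.7854 − -2.0944) = 2.8798; ω₁ = Δθ/dt₁ = 1.9199
distance = √((2−-3)² + (3−-2)²) = 7.0711; v₂ = distance/dt₂ = 2.8284

ω₁ = 1.9199, v₂ = 2.8284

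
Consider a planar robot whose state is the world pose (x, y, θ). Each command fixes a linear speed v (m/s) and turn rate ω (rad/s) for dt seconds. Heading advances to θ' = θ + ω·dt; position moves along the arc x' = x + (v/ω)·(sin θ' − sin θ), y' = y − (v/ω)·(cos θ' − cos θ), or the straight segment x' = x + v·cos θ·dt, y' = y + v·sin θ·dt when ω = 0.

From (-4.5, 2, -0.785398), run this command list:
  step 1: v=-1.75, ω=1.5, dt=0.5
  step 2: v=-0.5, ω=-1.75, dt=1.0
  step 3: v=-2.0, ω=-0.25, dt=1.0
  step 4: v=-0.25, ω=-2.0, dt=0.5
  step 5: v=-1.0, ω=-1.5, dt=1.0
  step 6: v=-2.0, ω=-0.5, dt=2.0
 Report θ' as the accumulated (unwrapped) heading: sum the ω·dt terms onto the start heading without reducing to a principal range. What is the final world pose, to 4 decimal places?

(-5.2803, 0.4539, -5.5354)

step 1: θ'=-0.0354 (R=-1.1667) → pose (-5.2837, 2.3410, -0.0354)
step 2: θ'=-1.7854 (R=0.2857) → pose (-5.5527, 2.6874, -1.7854)
step 3: θ'=-2.0354 (R=8.0000) → pose (-4.8882, 4.5682, -2.0354)
step 4: θ'=-3.0354 (R=0.1250) → pose (-4.7897, 4.6365, -3.0354)
step 5: θ'=-4.5354 (R=0.6667) → pose (-4.0628, 4.0910, -4.5354)
step 6: θ'=-5.5354 (R=4.0000) → pose (-5.2803, 0.4539, -5.5354)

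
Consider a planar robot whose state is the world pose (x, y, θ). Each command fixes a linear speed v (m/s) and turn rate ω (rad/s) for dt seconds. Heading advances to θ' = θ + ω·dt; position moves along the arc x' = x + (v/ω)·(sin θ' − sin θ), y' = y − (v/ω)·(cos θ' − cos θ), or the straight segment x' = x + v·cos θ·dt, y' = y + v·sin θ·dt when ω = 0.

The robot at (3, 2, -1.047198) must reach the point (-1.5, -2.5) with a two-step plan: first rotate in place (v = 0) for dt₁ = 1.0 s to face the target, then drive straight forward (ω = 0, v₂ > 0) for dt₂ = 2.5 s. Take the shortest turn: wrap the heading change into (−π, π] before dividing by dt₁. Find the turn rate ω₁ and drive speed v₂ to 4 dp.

ω₁ = -1.3090, v₂ = 2.5456

heading to target = atan2(-2.5−2, -1.5−3) = -2.3562
Δθ = wrap(-2.3562 − -1.0472) = -1.3090; ω₁ = Δθ/dt₁ = -1.3090
distance = √((-1.5−3)² + (-2.5−2)²) = 6.3640; v₂ = distance/dt₂ = 2.5456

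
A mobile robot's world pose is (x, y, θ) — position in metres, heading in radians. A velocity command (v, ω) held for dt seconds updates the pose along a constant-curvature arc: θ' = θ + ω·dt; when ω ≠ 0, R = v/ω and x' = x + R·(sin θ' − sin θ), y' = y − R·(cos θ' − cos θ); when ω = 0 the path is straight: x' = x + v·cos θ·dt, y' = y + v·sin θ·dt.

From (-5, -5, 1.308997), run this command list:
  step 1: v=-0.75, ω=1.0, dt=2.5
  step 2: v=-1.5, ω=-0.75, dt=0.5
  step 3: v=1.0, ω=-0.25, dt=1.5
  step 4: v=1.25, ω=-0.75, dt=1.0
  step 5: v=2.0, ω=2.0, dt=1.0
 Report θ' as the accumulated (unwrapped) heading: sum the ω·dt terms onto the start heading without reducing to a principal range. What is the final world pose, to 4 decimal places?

(-7.3877, -5.3361, 4.3090)

step 1: θ'=3.8090 (R=-0.7500) → pose (-3.8113, -5.7832, 3.8090)
step 2: θ'=3.4340 (R=2.0000) → pose (-3.1500, -5.4389, 3.4340)
step 3: θ'=3.0590 (R=-4.0000) → pose (-4.6330, -5.5951, 3.0590)
step 4: θ'=2.3090 (R=-1.6667) → pose (-5.7283, -5.0557, 2.3090)
step 5: θ'=4.3090 (R=1.0000) → pose (-7.3877, -5.3361, 4.3090)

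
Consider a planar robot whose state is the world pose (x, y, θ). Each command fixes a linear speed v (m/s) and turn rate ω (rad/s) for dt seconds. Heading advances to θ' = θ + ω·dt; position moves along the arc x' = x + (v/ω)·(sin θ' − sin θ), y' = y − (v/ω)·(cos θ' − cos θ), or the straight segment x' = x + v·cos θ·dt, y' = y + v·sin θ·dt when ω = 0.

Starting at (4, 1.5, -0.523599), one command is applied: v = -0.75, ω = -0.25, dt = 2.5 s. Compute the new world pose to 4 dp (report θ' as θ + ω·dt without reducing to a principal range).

θ' = -0.5236 + -0.25·2.5 = -1.1486
R = v/ω = -0.75/-0.25 = 3.0000
x' = 4 + 3.0000·(sin -1.1486 − sin -0.5236) = 2.7634
y' = 1.5 − 3.0000·(cos -1.1486 − cos -0.5236) = 2.8688

(2.7634, 2.8688, -1.1486)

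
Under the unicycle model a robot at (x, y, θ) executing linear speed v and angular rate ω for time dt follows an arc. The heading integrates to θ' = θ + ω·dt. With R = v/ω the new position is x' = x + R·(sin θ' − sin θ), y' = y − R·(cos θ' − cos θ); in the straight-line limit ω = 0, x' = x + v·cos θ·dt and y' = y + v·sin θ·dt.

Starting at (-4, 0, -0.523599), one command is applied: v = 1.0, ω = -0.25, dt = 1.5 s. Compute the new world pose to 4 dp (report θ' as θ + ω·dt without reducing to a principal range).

(-2.8702, -0.9733, -0.8986)

θ' = -0.5236 + -0.25·1.5 = -0.8986
R = v/ω = 1.0/-0.25 = -4.0000
x' = -4 + -4.0000·(sin -0.8986 − sin -0.5236) = -2.8702
y' = 0 − -4.0000·(cos -0.8986 − cos -0.5236) = -0.9733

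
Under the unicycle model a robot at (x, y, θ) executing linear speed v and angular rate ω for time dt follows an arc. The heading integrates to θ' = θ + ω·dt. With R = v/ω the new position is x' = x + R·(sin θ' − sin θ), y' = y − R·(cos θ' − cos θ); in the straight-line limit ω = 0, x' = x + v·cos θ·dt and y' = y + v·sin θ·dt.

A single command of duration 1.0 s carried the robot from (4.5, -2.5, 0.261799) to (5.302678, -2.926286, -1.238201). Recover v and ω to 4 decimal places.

Δθ = -1.238201 − 0.261799 = -1.500000
ω = Δθ/dt = -1.500000/1.0 = -1.5000
R = Δx/(sin θ' − sin θ) = -0.6667
v = R·ω = -0.6667·-1.5000 = 1.0000

v = 1.0000, ω = -1.5000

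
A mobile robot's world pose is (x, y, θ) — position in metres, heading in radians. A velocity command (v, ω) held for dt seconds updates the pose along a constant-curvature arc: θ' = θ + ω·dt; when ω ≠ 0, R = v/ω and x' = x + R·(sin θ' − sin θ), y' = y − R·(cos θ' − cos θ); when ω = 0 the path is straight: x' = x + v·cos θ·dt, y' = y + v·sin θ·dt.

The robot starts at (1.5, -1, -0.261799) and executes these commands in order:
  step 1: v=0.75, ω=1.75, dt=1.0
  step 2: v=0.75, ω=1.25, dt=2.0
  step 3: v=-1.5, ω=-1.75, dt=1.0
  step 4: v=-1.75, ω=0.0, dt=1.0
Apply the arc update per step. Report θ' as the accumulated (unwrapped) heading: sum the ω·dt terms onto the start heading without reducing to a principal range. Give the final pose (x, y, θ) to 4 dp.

(3.3891, -1.5862, 2.2382)

step 1: θ'=1.4882 (R=0.4286) → pose (2.0380, -0.6214, 1.4882)
step 2: θ'=3.9882 (R=0.6000) → pose (0.9907, -0.1744, 3.9882)
step 3: θ'=2.2382 (R=0.8571) → pose (2.3059, -0.2117, 2.2382)
step 4: θ'=2.2382 (straight) → pose (3.3891, -1.5862, 2.2382)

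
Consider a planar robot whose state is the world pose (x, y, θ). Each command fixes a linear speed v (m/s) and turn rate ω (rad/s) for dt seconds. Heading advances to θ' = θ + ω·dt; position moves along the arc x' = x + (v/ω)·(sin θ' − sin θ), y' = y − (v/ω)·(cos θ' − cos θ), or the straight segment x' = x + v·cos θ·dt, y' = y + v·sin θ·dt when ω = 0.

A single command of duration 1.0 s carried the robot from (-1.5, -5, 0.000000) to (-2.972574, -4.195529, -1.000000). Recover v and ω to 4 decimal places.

v = -1.7500, ω = -1.0000

Δθ = -1.000000 − 0.000000 = -1.000000
ω = Δθ/dt = -1.000000/1.0 = -1.0000
R = Δx/(sin θ' − sin θ) = 1.7500
v = R·ω = 1.7500·-1.0000 = -1.7500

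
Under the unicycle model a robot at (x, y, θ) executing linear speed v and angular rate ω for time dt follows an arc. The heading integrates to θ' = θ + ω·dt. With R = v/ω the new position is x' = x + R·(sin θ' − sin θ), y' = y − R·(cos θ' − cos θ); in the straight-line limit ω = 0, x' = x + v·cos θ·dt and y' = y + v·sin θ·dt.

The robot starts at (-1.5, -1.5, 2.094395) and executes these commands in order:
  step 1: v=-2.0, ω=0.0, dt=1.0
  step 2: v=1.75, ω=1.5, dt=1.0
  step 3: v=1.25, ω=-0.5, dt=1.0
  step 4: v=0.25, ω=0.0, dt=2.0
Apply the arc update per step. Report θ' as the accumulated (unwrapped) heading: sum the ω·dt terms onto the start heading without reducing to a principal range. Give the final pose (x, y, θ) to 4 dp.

(-3.7319, -2.9919, 3.0944)

step 1: θ'=2.0944 (straight) → pose (-0.5000, -3.2321, 2.0944)
step 2: θ'=3.5944 (R=1.1667) → pose (-2.0208, -2.7663, 3.5944)
step 3: θ'=3.0944 (R=-2.5000) → pose (-3.2324, -3.0154, 3.0944)
step 4: θ'=3.0944 (straight) → pose (-3.7319, -2.9919, 3.0944)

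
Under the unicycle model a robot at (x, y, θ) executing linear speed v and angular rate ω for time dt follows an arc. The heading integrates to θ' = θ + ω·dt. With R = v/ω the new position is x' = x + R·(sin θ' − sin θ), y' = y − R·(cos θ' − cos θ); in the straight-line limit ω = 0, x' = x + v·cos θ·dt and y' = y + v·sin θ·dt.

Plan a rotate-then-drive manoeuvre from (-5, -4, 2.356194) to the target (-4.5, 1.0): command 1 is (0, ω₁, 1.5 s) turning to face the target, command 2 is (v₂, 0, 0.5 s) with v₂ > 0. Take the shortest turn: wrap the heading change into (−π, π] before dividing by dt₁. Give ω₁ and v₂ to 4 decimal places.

heading to target = atan2(1−-4, -4.5−-5) = 1.4711
Δθ = wrap(1.4711 − 2.3562) = -0.8851; ω₁ = Δθ/dt₁ = -0.5900
distance = √((-4.5−-5)² + (1−-4)²) = 5.0249; v₂ = distance/dt₂ = 10.0499

ω₁ = -0.5900, v₂ = 10.0499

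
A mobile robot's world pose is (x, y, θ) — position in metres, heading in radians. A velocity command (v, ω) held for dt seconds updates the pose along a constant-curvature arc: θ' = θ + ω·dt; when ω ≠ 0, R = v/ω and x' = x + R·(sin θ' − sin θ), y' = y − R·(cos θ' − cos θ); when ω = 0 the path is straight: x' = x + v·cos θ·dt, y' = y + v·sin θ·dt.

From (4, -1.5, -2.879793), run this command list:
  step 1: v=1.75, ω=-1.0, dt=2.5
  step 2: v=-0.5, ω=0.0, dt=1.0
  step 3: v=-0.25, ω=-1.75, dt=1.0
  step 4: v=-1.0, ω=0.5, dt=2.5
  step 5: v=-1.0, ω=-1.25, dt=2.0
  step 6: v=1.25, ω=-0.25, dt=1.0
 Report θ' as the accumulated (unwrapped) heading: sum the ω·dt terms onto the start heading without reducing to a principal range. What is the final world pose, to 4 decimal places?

(-2.4006, 1.5344, -8.6298)

step 1: θ'=-5.3798 (R=-1.7500) → pose (2.1726, 1.2735, -5.3798)
step 2: θ'=-5.3798 (straight) → pose (1.8631, 0.8808, -5.3798)
step 3: θ'=-7.1298 (R=0.1429) → pose (1.6439, 0.8746, -7.1298)
step 4: θ'=-5.8798 (R=-2.0000) → pose (-0.6393, 1.3890, -5.8798)
step 5: θ'=-8.3798 (R=0.8000) → pose (-1.6452, 2.5263, -8.3798)
step 6: θ'=-8.6298 (R=-5.0000) → pose (-2.4006, 1.5344, -8.6298)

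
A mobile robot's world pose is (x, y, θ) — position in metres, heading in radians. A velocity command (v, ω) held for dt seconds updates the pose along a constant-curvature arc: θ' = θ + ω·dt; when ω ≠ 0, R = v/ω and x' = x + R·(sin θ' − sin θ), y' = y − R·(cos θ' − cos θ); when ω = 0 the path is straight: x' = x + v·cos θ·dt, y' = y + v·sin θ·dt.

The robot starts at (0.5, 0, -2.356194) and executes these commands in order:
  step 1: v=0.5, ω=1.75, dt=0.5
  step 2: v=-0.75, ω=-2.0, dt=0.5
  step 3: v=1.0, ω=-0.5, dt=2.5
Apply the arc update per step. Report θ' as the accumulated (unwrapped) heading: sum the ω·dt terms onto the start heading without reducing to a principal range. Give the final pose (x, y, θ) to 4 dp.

(-1.7780, 0.0193, -3.7312)

step 1: θ'=-1.4812 (R=0.2857) → pose (0.4175, -0.2276, -1.4812)
step 2: θ'=-2.4812 (R=0.3750) → pose (0.5609, 0.1021, -2.4812)
step 3: θ'=-3.7312 (R=-2.0000) → pose (-1.7780, 0.0193, -3.7312)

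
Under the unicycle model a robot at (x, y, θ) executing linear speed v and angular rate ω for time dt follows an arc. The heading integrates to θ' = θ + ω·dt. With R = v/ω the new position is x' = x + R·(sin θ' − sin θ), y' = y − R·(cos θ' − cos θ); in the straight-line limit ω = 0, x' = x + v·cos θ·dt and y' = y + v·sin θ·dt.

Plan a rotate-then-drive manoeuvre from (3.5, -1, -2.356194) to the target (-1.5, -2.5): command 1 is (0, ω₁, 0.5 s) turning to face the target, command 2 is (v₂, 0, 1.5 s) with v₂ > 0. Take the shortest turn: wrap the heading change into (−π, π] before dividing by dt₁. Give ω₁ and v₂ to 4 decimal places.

ω₁ = -0.9879, v₂ = 3.4801

heading to target = atan2(-2.5−-1, -1.5−3.5) = -2.8501
Δθ = wrap(-2.8501 − -2.3562) = -0.4939; ω₁ = Δθ/dt₁ = -0.9879
distance = √((-1.5−3.5)² + (-2.5−-1)²) = 5.2202; v₂ = distance/dt₂ = 3.4801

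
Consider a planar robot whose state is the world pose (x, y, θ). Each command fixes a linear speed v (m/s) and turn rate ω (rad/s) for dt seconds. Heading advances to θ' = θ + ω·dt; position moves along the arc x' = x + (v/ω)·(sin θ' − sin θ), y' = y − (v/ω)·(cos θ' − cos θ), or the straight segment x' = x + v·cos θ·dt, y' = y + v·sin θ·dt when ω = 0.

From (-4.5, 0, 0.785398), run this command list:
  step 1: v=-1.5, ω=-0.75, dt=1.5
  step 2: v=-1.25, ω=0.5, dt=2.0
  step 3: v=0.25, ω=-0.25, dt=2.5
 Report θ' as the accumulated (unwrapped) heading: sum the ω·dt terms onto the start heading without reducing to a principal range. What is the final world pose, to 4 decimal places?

step 1: θ'=-0.3396 (R=2.0000) → pose (-6.5804, -0.4716, -0.3396)
step 2: θ'=0.6604 (R=-2.5000) → pose (-8.9468, -0.8544, 0.6604)
step 3: θ'=0.0354 (R=-1.0000) → pose (-8.3688, -0.6448, 0.0354)

(-8.3688, -0.6448, 0.0354)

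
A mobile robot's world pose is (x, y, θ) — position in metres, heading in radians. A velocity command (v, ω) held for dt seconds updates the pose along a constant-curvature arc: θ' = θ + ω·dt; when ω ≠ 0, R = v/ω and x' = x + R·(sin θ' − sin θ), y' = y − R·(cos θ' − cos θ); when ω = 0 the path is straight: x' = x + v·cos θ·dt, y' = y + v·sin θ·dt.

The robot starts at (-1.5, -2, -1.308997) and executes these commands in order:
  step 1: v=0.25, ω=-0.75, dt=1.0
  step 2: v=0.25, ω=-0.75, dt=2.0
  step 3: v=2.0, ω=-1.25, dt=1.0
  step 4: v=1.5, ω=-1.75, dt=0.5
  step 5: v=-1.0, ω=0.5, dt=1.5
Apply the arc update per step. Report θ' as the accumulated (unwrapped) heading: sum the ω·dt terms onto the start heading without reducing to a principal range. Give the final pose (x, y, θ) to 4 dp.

step 1: θ'=-2.0590 (R=-0.3333) → pose (-1.5276, -2.2426, -2.0590)
step 2: θ'=-3.5590 (R=-0.3333) → pose (-1.9571, -2.3910, -3.5590)
step 3: θ'=-4.8090 (R=-1.6000) → pose (-2.9010, -0.7740, -4.8090)
step 4: θ'=-5.6840 (R=-0.8571) → pose (-2.5313, -0.1489, -5.6840)
step 5: θ'=-4.9340 (R=-2.0000) → pose (-3.3544, -1.3609, -4.9340)

(-3.3544, -1.3609, -4.9340)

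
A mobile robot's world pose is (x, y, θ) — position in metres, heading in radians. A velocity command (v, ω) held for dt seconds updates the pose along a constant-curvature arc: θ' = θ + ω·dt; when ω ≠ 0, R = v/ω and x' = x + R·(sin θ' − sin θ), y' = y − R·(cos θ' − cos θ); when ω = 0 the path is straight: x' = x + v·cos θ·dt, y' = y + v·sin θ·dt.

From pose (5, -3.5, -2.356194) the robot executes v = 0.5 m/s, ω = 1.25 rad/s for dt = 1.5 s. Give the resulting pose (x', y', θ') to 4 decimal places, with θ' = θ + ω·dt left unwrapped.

θ' = -2.3562 + 1.25·1.5 = -0.4812
R = v/ω = 0.5/1.25 = 0.4000
x' = 5 + 0.4000·(sin -0.4812 − sin -2.3562) = 5.0977
y' = -3.5 − 0.4000·(cos -0.4812 − cos -2.3562) = -4.1374

(5.0977, -4.1374, -0.4812)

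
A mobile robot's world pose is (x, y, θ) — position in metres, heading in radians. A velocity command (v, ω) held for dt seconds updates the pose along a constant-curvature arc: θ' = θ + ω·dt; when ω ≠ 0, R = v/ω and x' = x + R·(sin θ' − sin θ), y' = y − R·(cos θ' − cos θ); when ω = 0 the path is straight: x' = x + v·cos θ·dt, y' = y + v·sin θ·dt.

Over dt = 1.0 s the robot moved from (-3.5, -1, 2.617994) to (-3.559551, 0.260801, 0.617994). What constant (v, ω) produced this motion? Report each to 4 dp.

Δθ = 0.617994 − 2.617994 = -2.000000
ω = Δθ/dt = -2.000000/1.0 = -2.0000
R = −Δy/(cos θ' − cos θ) = -0.7500
v = R·ω = -0.7500·-2.0000 = 1.5000

v = 1.5000, ω = -2.0000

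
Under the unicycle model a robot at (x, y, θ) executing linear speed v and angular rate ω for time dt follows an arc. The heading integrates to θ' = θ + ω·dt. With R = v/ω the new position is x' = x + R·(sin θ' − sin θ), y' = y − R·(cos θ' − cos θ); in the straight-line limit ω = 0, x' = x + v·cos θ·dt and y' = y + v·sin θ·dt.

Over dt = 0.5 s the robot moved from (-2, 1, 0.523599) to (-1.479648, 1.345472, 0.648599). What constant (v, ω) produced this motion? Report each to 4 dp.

Δθ = 0.648599 − 0.523599 = 0.125000
ω = Δθ/dt = 0.125000/0.5 = 0.2500
R = Δx/(sin θ' − sin θ) = 5.0000
v = R·ω = 5.0000·0.2500 = 1.2500

v = 1.2500, ω = 0.2500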